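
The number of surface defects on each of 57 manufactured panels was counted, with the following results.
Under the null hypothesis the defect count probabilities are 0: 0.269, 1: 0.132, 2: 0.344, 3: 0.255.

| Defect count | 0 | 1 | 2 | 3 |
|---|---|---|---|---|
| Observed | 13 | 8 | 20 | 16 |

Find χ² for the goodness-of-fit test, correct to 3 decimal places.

Expected counts E_i = n·p_i: 57×0.269 = 15.333, 57×0.132 = 7.524, 57×0.344 = 19.608, 57×0.255 = 14.535.
cat         O        E   (O−E)²/E
0          13   15.333     0.3550
1           8    7.524     0.0301
2          20   19.608     0.0078
3          16   14.535     0.1477
Sum = 0.541

0.541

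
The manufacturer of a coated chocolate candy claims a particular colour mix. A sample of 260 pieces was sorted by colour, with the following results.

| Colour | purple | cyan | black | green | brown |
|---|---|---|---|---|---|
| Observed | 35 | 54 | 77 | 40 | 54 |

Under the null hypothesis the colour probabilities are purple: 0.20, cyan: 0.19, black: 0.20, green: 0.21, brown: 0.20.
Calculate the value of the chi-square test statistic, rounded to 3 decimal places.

Expected counts E_i = n·p_i: 260×0.20 = 52, 260×0.19 = 49.4, 260×0.20 = 52, 260×0.21 = 54.6, 260×0.20 = 52.
purple: (35 − 52)²/52 = 289/52 = 5.5577
cyan: (54 − 49.4)²/49.4 = 21.16/49.4 = 0.4283
black: (77 − 52)²/52 = 625/52 = 12.0192
green: (40 − 54.6)²/54.6 = 213.16/54.6 = 3.9040
brown: (54 − 52)²/52 = 4/52 = 0.0769
Sum = 21.986

21.986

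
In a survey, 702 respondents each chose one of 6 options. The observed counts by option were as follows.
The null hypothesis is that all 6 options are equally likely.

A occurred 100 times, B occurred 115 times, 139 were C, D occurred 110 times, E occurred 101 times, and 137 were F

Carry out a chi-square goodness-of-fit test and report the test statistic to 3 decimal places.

Under H₀ each category has probability 1/6, so each expected count is 702/6 = 117.
χ² = (100−117)²/117 + (115−117)²/117 + (139−117)²/117 + (110−117)²/117 + (101−117)²/117 + (137−117)²/117
   = 2.4701 + 0.0342 + 4.1368 + 0.4188 + 2.1880 + 3.4188
Sum = 12.667

12.667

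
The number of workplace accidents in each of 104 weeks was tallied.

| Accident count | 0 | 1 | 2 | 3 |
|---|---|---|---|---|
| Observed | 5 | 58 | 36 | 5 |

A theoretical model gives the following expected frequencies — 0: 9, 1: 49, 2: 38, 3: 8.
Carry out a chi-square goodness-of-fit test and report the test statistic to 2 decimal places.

0: (5 − 9)²/9 = 16/9 = 1.778
1: (58 − 49)²/49 = 81/49 = 1.653
2: (36 − 38)²/38 = 4/38 = 0.105
3: (5 − 8)²/8 = 9/8 = 1.125
Sum = 4.66

4.66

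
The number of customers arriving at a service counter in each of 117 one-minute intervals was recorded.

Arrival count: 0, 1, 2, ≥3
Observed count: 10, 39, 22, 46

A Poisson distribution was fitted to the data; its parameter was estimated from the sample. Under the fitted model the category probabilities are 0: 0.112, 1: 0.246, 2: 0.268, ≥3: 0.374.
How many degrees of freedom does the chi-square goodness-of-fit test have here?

2

There are k = 4 categories and 1 parameter estimated from the data, so df = 4 − 1 − 1 = 2.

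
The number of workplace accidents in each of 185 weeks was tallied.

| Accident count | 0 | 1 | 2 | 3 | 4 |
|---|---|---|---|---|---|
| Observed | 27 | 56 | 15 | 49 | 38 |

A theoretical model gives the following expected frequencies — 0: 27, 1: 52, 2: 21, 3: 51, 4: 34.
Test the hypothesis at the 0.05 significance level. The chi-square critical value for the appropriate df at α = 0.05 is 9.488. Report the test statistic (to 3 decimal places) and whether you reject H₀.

2.571; do not reject

χ² = (27−27)²/27 + (56−52)²/52 + (15−21)²/21 + (49−51)²/51 + (38−34)²/34
   = 0.0000 + 0.3077 + 1.7143 + 0.0784 + 0.4706
Sum = 2.571
df = 4. Since 2.571 < 9.488, we do not reject H₀.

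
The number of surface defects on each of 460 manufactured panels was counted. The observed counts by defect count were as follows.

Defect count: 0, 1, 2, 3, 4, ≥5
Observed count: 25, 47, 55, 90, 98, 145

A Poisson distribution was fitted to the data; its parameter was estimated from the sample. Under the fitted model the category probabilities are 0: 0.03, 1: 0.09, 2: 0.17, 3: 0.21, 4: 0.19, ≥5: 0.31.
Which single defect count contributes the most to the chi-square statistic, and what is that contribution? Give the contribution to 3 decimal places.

0, 9.090

Expected counts E_i = n·p_i: 460×0.03 = 13.8, 460×0.09 = 41.4, 460×0.17 = 78.2, 460×0.21 = 96.6, 460×0.19 = 87.4, 460×0.31 = 142.6.
χ² = (25−13.8)²/13.8 + (47−41.4)²/41.4 + (55−78.2)²/78.2 + (90−96.6)²/96.6 + (98−87.4)²/87.4 + (145−142.6)²/142.6
   = 9.0899 + 0.7575 + 6.8829 + 0.4509 + 1.2856 + 0.0404
The largest term is for 0: 9.090.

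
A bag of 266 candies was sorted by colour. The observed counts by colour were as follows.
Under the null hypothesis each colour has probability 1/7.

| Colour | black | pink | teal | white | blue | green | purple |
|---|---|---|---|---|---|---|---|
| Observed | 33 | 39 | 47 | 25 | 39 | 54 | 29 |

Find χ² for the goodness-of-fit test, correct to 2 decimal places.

16.16

Under H₀ each category has probability 1/7, so each expected count is 266/7 = 38.
χ² = (33−38)²/38 + (39−38)²/38 + (47−38)²/38 + (25−38)²/38 + (39−38)²/38 + (54−38)²/38 + (29−38)²/38
   = 0.658 + 0.026 + 2.132 + 4.447 + 0.026 + 6.737 + 2.132
Sum = 16.16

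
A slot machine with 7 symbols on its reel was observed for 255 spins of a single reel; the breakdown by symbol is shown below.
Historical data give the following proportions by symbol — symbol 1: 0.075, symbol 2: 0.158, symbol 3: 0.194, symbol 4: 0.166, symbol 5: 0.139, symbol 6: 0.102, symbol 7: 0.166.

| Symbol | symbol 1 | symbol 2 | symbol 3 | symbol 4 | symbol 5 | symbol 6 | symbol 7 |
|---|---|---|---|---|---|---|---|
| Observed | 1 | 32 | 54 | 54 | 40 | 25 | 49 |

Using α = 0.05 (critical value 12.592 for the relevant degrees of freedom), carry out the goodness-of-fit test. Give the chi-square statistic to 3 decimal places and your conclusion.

24.191; reject

Expected counts E_i = n·p_i: 255×0.075 = 19.125, 255×0.158 = 40.29, 255×0.194 = 49.47, 255×0.166 = 42.33, 255×0.139 = 35.445, 255×0.102 = 26.01, 255×0.166 = 42.33.
cat           O        E   (O−E)²/E
symbol 1      1   19.125    17.1773
symbol 2     32    40.29     1.7057
symbol 3     54    49.47     0.4148
symbol 4     54    42.33     3.2173
symbol 5     40   35.445     0.5854
symbol 6     25    26.01     0.0392
symbol 7     49    42.33     1.0510
Sum = 24.191
df = 6. Since 24.191 > 12.592, we reject H₀.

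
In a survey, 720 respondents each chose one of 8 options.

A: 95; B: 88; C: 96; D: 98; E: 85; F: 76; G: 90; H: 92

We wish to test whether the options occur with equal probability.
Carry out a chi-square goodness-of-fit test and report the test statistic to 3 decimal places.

3.933

Expected count for each of the 8 categories: 720/8 = 90.
cat         O        E   (O−E)²/E
A          95       90     0.2778
B          88       90     0.0444
C          96       90     0.4000
D          98       90     0.7111
E          85       90     0.2778
F          76       90     2.1778
G          90       90     0.0000
H          92       90     0.0444
Sum = 3.933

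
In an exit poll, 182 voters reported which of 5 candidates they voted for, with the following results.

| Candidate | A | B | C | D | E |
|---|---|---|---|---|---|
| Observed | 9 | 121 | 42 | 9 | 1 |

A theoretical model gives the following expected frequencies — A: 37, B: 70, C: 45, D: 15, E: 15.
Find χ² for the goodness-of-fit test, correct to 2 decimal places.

A: (9 − 37)²/37 = 784/37 = 21.189
B: (121 − 70)²/70 = 2601/70 = 37.157
C: (42 − 45)²/45 = 9/45 = 0.200
D: (9 − 15)²/15 = 36/15 = 2.400
E: (1 − 15)²/15 = 196/15 = 13.067
Sum = 74.01

74.01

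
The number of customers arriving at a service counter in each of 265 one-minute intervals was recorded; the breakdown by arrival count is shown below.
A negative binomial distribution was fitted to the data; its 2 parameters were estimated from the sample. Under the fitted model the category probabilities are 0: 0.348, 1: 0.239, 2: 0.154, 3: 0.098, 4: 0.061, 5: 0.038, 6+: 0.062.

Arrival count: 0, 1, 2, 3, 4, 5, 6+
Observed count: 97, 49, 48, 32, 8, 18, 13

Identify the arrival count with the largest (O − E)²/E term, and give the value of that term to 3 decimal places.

5, 6.245

Expected counts E_i = n·p_i: 265×0.348 = 92.22, 265×0.239 = 63.335, 265×0.154 = 40.81, 265×0.098 = 25.97, 265×0.061 = 16.165, 265×0.038 = 10.07, 265×0.062 = 16.43.
0: (97 − 92.22)²/92.22 = 22.8484/92.22 = 0.2478
1: (49 − 63.335)²/63.335 = 205.492225/63.335 = 3.2445
2: (48 − 40.81)²/40.81 = 51.6961/40.81 = 1.2668
3: (32 − 25.97)²/25.97 = 36.3609/25.97 = 1.4001
4: (8 − 16.165)²/16.165 = 66.667225/16.165 = 4.1242
5: (18 − 10.07)²/10.07 = 62.8849/10.07 = 6.2448
6+: (13 − 16.43)²/16.43 = 11.7649/16.43 = 0.7161
The largest term is for 5: 6.245.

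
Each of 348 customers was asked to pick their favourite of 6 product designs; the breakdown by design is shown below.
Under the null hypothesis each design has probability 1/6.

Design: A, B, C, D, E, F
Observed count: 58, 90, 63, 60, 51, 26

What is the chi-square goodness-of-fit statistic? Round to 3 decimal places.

Under H₀ each category has probability 1/6, so each expected count is 348/6 = 58.
χ² = (58−58)²/58 + (90−58)²/58 + (63−58)²/58 + (60−58)²/58 + (51−58)²/58 + (26−58)²/58
   = 0.0000 + 17.6552 + 0.4310 + 0.0690 + 0.8448 + 17.6552
Sum = 36.655

36.655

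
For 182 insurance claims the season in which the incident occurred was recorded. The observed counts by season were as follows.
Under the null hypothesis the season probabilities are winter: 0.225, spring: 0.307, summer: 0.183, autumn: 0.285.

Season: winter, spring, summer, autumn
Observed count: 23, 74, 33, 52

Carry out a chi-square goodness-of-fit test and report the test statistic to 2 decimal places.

Expected counts E_i = n·p_i: 182×0.225 = 40.95, 182×0.307 = 55.874, 182×0.183 = 33.306, 182×0.285 = 51.87.
χ² = (23−40.95)²/40.95 + (74−55.874)²/55.874 + (33−33.306)²/33.306 + (52−51.87)²/51.87
   = 7.868 + 5.880 + 0.003 + 0.000
Sum = 13.75

13.75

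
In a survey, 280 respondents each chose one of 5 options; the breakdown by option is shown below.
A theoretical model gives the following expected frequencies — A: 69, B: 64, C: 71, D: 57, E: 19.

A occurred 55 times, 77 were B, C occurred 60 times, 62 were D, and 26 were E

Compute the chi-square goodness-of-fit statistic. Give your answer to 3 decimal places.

χ² = (55−69)²/69 + (77−64)²/64 + (60−71)²/71 + (62−57)²/57 + (26−19)²/19
   = 2.8406 + 2.6406 + 1.7042 + 0.4386 + 2.5789
Sum = 10.203

10.203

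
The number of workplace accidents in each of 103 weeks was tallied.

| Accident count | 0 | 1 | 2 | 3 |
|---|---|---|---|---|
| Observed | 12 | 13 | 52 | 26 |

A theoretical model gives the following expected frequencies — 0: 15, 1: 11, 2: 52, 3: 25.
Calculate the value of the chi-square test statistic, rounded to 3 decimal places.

cat         O        E   (O−E)²/E
0          12       15     0.6000
1          13       11     0.3636
2          52       52     0.0000
3          26       25     0.0400
Sum = 1.004

1.004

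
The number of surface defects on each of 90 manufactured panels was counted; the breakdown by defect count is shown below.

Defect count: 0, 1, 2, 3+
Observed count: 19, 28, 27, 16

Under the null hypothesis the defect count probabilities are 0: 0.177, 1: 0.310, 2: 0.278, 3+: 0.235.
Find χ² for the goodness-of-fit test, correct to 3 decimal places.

Expected counts E_i = n·p_i: 90×0.177 = 15.93, 90×0.310 = 27.9, 90×0.278 = 25.02, 90×0.235 = 21.15.
cat         O        E   (O−E)²/E
0          19    15.93     0.5916
1          28     27.9     0.0004
2          27    25.02     0.1567
3+         16    21.15     1.2540
Sum = 2.003

2.003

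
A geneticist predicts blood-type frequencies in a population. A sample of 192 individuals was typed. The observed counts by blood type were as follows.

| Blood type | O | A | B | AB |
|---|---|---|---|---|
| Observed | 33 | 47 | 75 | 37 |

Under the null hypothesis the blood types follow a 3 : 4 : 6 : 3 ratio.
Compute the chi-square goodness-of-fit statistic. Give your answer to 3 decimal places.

0.424

Ratio total = 16. Expected counts: 192×3/16 = 36, 192×4/16 = 48, 192×6/16 = 72, 192×3/16 = 36.
O: (33 − 36)²/36 = 9/36 = 0.2500
A: (47 − 48)²/48 = 1/48 = 0.0208
B: (75 − 72)²/72 = 9/72 = 0.1250
AB: (37 − 36)²/36 = 1/36 = 0.0278
Sum = 0.424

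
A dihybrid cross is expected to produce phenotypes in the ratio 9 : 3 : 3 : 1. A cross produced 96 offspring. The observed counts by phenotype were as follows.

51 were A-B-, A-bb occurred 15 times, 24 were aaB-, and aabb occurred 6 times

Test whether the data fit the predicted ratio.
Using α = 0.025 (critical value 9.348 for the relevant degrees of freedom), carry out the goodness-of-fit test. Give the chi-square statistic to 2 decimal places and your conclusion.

Ratio total = 16. Expected counts: 96×9/16 = 54, 96×3/16 = 18, 96×3/16 = 18, 96×1/16 = 6.
A-B-: (51 − 54)²/54 = 9/54 = 0.167
A-bb: (15 − 18)²/18 = 9/18 = 0.500
aaB-: (24 − 18)²/18 = 36/18 = 2.000
aabb: (6 − 6)²/6 = 0/6 = 0.000
Sum = 2.67
df = 3. Since 2.67 < 9.348, we do not reject H₀.

2.67; do not reject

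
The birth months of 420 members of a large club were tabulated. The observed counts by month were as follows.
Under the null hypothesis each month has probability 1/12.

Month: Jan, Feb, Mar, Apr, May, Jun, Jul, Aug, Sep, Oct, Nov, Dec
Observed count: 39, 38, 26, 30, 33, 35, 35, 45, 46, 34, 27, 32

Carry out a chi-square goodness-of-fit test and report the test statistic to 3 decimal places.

12.286

Under H₀ each category has probability 1/12, so each expected count is 420/12 = 35.
cat         O        E   (O−E)²/E
Jan        39       35     0.4571
Feb        38       35     0.2571
Mar        26       35     2.3143
Apr        30       35     0.7143
May        33       35     0.1143
Jun        35       35     0.0000
Jul        35       35     0.0000
Aug        45       35     2.8571
Sep        46       35     3.4571
Oct        34       35     0.0286
Nov        27       35     1.8286
Dec        32       35     0.2571
Sum = 12.286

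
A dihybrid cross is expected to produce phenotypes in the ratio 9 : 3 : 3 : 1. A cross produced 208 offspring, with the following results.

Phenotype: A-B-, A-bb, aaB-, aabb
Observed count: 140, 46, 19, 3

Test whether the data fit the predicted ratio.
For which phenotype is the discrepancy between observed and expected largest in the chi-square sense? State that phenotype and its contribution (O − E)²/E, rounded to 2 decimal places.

aaB-, 10.26

Ratio total = 16. Expected counts: 208×9/16 = 117, 208×3/16 = 39, 208×3/16 = 39, 208×1/16 = 13.
A-B-: (140 − 117)²/117 = 529/117 = 4.521
A-bb: (46 − 39)²/39 = 49/39 = 1.256
aaB-: (19 − 39)²/39 = 400/39 = 10.256
aabb: (3 − 13)²/13 = 100/13 = 7.692
The largest term is for aaB-: 10.26.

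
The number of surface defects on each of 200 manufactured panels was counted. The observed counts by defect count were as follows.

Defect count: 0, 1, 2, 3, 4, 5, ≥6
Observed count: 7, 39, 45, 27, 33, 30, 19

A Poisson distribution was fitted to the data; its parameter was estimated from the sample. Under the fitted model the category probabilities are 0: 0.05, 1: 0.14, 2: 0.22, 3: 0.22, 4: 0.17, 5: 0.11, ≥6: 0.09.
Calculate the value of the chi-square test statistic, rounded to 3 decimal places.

14.806

Expected counts E_i = n·p_i: 200×0.05 = 10, 200×0.14 = 28, 200×0.22 = 44, 200×0.22 = 44, 200×0.17 = 34, 200×0.11 = 22, 200×0.09 = 18.
χ² = (7−10)²/10 + (39−28)²/28 + (45−44)²/44 + (27−44)²/44 + (33−34)²/34 + (30−22)²/22 + (19−18)²/18
   = 0.9000 + 4.3214 + 0.0227 + 6.5682 + 0.0294 + 2.9091 + 0.0556
Sum = 14.806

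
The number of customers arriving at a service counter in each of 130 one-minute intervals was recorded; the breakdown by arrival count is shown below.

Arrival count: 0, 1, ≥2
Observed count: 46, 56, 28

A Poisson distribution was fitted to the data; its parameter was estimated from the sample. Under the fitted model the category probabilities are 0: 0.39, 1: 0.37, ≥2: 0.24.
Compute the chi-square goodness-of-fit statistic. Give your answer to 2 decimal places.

Expected counts E_i = n·p_i: 130×0.39 = 50.7, 130×0.37 = 48.1, 130×0.24 = 31.2.
0: (46 − 50.7)²/50.7 = 22.09/50.7 = 0.436
1: (56 − 48.1)²/48.1 = 62.41/48.1 = 1.298
≥2: (28 − 31.2)²/31.2 = 10.24/31.2 = 0.328
Sum = 2.06

2.06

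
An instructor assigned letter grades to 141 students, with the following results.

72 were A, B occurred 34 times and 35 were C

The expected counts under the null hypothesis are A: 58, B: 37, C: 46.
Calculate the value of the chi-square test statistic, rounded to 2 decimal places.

A: (72 − 58)²/58 = 196/58 = 3.379
B: (34 − 37)²/37 = 9/37 = 0.243
C: (35 − 46)²/46 = 121/46 = 2.630
Sum = 6.25

6.25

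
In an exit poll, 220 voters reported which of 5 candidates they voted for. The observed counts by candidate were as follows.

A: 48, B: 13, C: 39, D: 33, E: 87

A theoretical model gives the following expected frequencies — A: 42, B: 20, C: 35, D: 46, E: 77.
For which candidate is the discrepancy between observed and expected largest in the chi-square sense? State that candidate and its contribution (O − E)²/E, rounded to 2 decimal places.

D, 3.67

A: (48 − 42)²/42 = 36/42 = 0.857
B: (13 − 20)²/20 = 49/20 = 2.450
C: (39 − 35)²/35 = 16/35 = 0.457
D: (33 − 46)²/46 = 169/46 = 3.674
E: (87 − 77)²/77 = 100/77 = 1.299
The largest term is for D: 3.67.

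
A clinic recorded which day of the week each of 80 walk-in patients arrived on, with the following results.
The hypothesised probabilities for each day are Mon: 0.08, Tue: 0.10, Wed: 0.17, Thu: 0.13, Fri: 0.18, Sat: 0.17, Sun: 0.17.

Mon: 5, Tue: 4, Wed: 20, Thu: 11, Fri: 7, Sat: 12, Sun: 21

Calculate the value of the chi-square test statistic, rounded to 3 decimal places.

Expected counts E_i = n·p_i: 80×0.08 = 6.4, 80×0.10 = 8, 80×0.17 = 13.6, 80×0.13 = 10.4, 80×0.18 = 14.4, 80×0.17 = 13.6, 80×0.17 = 13.6.
χ² = (5−6.4)²/6.4 + (4−8)²/8 + (20−13.6)²/13.6 + (11−10.4)²/10.4 + (7−14.4)²/14.4 + (12−13.6)²/13.6 + (21−13.6)²/13.6
   = 0.3063 + 2.0000 + 3.0118 + 0.0346 + 3.8028 + 0.1882 + 4.0265
Sum = 13.370

13.370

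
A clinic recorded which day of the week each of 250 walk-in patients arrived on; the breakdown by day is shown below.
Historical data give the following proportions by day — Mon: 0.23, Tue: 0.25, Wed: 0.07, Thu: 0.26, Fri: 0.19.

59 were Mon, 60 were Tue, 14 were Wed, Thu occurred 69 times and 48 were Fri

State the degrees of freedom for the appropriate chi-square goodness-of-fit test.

4

There are k = 5 categories and no parameters were estimated from the data, so df = 5 − 1 = 4.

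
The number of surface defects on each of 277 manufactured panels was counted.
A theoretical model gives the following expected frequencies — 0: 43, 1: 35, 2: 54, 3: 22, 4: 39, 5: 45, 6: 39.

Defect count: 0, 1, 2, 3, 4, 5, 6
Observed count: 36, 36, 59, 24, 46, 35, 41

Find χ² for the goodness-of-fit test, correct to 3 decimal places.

cat         O        E   (O−E)²/E
0          36       43     1.1395
1          36       35     0.0286
2          59       54     0.4630
3          24       22     0.1818
4          46       39     1.2564
5          35       45     2.2222
6          41       39     0.1026
Sum = 5.394

5.394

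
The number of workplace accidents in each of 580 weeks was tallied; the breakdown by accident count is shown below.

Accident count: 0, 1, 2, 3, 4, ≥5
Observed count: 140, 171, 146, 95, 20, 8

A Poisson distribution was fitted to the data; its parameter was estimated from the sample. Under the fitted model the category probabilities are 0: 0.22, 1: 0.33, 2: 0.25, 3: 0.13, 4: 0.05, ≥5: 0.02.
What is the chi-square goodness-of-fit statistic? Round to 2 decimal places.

Expected counts E_i = n·p_i: 580×0.22 = 127.6, 580×0.33 = 191.4, 580×0.25 = 145, 580×0.13 = 75.4, 580×0.05 = 29, 580×0.02 = 11.6.
cat         O        E   (O−E)²/E
0         140    127.6      1.205
1         171    191.4      2.174
2         146      145      0.007
3          95     75.4      5.095
4          20       29      2.793
≥5          8     11.6      1.117
Sum = 12.39

12.39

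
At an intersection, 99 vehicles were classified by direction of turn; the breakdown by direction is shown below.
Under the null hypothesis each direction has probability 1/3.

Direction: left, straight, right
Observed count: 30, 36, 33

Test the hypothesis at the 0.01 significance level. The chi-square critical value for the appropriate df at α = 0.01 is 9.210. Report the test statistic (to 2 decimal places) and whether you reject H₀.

0.55; do not reject

Under H₀ each category has probability 1/3, so each expected count is 99/3 = 33.
cat           O        E   (O−E)²/E
left         30       33      0.273
straight     36       33      0.273
right        33       33      0.000
Sum = 0.55
df = 2. Since 0.55 < 9.210, we do not reject H₀.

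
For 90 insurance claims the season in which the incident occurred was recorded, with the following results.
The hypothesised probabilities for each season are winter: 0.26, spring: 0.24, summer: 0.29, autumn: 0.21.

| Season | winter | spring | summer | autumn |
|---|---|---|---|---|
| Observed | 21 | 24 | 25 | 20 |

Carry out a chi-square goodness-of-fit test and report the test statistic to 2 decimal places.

Expected counts E_i = n·p_i: 90×0.26 = 23.4, 90×0.24 = 21.6, 90×0.29 = 26.1, 90×0.21 = 18.9.
winter: (21 − 23.4)²/23.4 = 5.76/23.4 = 0.246
spring: (24 − 21.6)²/21.6 = 5.76/21.6 = 0.267
summer: (25 − 26.1)²/26.1 = 1.21/26.1 = 0.046
autumn: (20 − 18.9)²/18.9 = 1.21/18.9 = 0.064
Sum = 0.62

0.62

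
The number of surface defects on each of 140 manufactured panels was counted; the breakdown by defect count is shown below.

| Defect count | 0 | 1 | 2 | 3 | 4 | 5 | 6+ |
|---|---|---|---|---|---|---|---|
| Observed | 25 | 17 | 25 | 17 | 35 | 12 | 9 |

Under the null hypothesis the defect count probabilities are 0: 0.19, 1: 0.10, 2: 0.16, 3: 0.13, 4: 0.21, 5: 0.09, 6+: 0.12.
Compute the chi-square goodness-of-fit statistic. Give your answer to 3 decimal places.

Expected counts E_i = n·p_i: 140×0.19 = 26.6, 140×0.10 = 14, 140×0.16 = 22.4, 140×0.13 = 18.2, 140×0.21 = 29.4, 140×0.09 = 12.6, 140×0.12 = 16.8.
χ² = (25−26.6)²/26.6 + (17−14)²/14 + (25−22.4)²/22.4 + (17−18.2)²/18.2 + (35−29.4)²/29.4 + (12−12.6)²/12.6 + (9−16.8)²/16.8
   = 0.0962 + 0.6429 + 0.3018 + 0.0791 + 1.0667 + 0.0286 + 3.6214
Sum = 5.837

5.837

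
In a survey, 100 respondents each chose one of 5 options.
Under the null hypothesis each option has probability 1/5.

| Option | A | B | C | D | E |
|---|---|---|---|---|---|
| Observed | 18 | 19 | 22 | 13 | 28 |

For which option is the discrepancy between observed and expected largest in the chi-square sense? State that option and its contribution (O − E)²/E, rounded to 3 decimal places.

Expected count for each of the 5 categories: 100/5 = 20.
χ² = (18−20)²/20 + (19−20)²/20 + (22−20)²/20 + (13−20)²/20 + (28−20)²/20
   = 0.2000 + 0.0500 + 0.2000 + 2.4500 + 3.2000
The largest term is for E: 3.200.

E, 3.200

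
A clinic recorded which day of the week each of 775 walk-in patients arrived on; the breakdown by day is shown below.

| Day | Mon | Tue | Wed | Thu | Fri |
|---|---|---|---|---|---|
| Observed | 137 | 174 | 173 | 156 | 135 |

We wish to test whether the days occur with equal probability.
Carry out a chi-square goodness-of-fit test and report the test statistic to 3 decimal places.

9.097

Expected count for each of the 5 categories: 775/5 = 155.
χ² = (137−155)²/155 + (174−155)²/155 + (173−155)²/155 + (156−155)²/155 + (135−155)²/155
   = 2.0903 + 2.3290 + 2.0903 + 0.0065 + 2.5806
Sum = 9.097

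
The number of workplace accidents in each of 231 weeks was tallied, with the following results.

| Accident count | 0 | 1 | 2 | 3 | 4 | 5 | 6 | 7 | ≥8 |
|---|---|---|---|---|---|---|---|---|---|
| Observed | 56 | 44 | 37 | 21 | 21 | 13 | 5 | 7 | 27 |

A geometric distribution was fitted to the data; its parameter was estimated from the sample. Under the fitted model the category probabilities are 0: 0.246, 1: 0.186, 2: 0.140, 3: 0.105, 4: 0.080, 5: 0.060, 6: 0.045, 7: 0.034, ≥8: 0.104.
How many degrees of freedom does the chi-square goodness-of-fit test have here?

7

There are k = 9 categories and 1 parameter estimated from the data, so df = 9 − 1 − 1 = 7.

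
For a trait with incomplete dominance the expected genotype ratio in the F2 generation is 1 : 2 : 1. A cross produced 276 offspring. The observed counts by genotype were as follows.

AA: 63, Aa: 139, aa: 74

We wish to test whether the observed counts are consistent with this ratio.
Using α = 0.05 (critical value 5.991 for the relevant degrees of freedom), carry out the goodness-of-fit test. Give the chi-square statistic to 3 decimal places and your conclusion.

Ratio total = 4. Expected counts: 276×1/4 = 69, 276×2/4 = 138, 276×1/4 = 69.
cat         O        E   (O−E)²/E
AA         63       69     0.5217
Aa        139      138     0.0072
aa         74       69     0.3623
Sum = 0.891
df = 2. Since 0.891 < 5.991, we do not reject H₀.

0.891; do not reject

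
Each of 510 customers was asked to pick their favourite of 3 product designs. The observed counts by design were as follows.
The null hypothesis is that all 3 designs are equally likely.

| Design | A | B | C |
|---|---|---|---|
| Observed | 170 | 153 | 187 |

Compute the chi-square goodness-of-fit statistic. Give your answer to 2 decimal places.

Expected count for each of the 3 categories: 510/3 = 170.
A: (170 − 170)²/170 = 0/170 = 0.000
B: (153 − 170)²/170 = 289/170 = 1.700
C: (187 − 170)²/170 = 289/170 = 1.700
Sum = 3.40

3.40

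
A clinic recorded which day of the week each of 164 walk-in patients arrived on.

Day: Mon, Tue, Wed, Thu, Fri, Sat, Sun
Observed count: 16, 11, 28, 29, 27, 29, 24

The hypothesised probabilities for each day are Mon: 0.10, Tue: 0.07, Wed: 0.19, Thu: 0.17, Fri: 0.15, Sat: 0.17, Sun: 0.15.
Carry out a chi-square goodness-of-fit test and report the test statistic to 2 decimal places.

Expected counts E_i = n·p_i: 164×0.10 = 16.4, 164×0.07 = 11.48, 164×0.19 = 31.16, 164×0.17 = 27.88, 164×0.15 = 24.6, 164×0.17 = 27.88, 164×0.15 = 24.6.
Mon: (16 − 16.4)²/16.4 = 0.16/16.4 = 0.010
Tue: (11 − 11.48)²/11.48 = 0.2304/11.48 = 0.020
Wed: (28 − 31.16)²/31.16 = 9.9856/31.16 = 0.320
Thu: (29 − 27.88)²/27.88 = 1.2544/27.88 = 0.045
Fri: (27 − 24.6)²/24.6 = 5.76/24.6 = 0.234
Sat: (29 − 27.88)²/27.88 = 1.2544/27.88 = 0.045
Sun: (24 − 24.6)²/24.6 = 0.36/24.6 = 0.015
Sum = 0.69

0.69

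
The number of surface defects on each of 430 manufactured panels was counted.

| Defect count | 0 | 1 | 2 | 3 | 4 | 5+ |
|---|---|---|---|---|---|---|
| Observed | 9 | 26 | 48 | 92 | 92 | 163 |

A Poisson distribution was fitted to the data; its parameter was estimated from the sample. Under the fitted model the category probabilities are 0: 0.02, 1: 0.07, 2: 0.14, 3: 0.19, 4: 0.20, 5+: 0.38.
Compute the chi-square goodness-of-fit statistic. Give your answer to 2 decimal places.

4.77

Expected counts E_i = n·p_i: 430×0.02 = 8.6, 430×0.07 = 30.1, 430×0.14 = 60.2, 430×0.19 = 81.7, 430×0.20 = 86, 430×0.38 = 163.4.
cat         O        E   (O−E)²/E
0           9      8.6      0.019
1          26     30.1      0.558
2          48     60.2      2.472
3          92     81.7      1.299
4          92       86      0.419
5+        163    163.4      0.001
Sum = 4.77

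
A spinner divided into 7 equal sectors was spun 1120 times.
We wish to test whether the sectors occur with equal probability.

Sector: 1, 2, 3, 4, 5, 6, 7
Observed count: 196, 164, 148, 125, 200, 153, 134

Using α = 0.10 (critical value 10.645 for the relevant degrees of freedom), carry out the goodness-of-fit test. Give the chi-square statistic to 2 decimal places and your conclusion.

31.29; reject

Expected count for each of the 7 categories: 1120/7 = 160.
cat         O        E   (O−E)²/E
1         196      160      8.100
2         164      160      0.100
3         148      160      0.900
4         125      160      7.656
5         200      160     10.000
6         153      160      0.306
7         134      160      4.225
Sum = 31.29
df = 6. Since 31.29 > 10.645, we reject H₀.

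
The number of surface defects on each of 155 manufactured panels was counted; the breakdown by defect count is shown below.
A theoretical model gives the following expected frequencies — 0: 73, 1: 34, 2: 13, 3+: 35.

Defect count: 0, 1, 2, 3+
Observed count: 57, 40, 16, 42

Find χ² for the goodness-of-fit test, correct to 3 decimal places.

6.658

0: (57 − 73)²/73 = 256/73 = 3.5068
1: (40 − 34)²/34 = 36/34 = 1.0588
2: (16 − 13)²/13 = 9/13 = 0.6923
3+: (42 − 35)²/35 = 49/35 = 1.4000
Sum = 6.658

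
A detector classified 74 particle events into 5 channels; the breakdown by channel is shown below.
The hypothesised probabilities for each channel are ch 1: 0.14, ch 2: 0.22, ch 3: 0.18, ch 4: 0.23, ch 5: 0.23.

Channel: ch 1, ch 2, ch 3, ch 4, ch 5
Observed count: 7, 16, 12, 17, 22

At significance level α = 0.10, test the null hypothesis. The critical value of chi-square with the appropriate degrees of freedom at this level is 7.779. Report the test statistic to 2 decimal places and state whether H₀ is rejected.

2.68; do not reject

Expected counts E_i = n·p_i: 74×0.14 = 10.36, 74×0.22 = 16.28, 74×0.18 = 13.32, 74×0.23 = 17.02, 74×0.23 = 17.02.
ch 1: (7 − 10.36)²/10.36 = 11.2896/10.36 = 1.090
ch 2: (16 − 16.28)²/16.28 = 0.0784/16.28 = 0.005
ch 3: (12 − 13.32)²/13.32 = 1.7424/13.32 = 0.131
ch 4: (17 − 17.02)²/17.02 = 0.0004/17.02 = 0.000
ch 5: (22 − 17.02)²/17.02 = 24.8004/17.02 = 1.457
Sum = 2.68
df = 4. Since 2.68 < 7.779, we do not reject H₀.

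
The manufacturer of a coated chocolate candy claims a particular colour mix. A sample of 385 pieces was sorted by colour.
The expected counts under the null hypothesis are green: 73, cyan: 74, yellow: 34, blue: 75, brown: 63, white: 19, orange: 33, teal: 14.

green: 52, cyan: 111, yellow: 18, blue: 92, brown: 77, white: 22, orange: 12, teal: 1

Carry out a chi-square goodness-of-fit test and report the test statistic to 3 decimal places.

green: (52 − 73)²/73 = 441/73 = 6.0411
cyan: (111 − 74)²/74 = 1369/74 = 18.5000
yellow: (18 − 34)²/34 = 256/34 = 7.5294
blue: (92 − 75)²/75 = 289/75 = 3.8533
brown: (77 − 63)²/63 = 196/63 = 3.1111
white: (22 − 19)²/19 = 9/19 = 0.4737
orange: (12 − 33)²/33 = 441/33 = 13.3636
teal: (1 − 14)²/14 = 169/14 = 12.0714
Sum = 64.944

64.944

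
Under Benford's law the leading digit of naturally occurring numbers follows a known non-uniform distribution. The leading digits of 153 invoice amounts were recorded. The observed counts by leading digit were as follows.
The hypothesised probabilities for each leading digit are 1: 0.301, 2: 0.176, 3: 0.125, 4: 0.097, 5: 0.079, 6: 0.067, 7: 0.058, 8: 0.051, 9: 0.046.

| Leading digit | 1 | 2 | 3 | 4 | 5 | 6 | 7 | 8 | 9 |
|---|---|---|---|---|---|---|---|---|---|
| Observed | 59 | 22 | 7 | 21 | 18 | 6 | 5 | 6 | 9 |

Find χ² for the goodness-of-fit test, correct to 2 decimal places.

22.10

Expected counts E_i = n·p_i: 153×0.301 = 46.053, 153×0.176 = 26.928, 153×0.125 = 19.125, 153×0.097 = 14.841, 153×0.079 = 12.087, 153×0.067 = 10.251, 153×0.058 = 8.874, 153×0.051 = 7.803, 153×0.046 = 7.038.
χ² = (59−46.053)²/46.053 + (22−26.928)²/26.928 + (7−19.125)²/19.125 + (21−14.841)²/14.841 + (18−12.087)²/12.087 + (6−10.251)²/10.251 + (5−8.874)²/8.874 + (6−7.803)²/7.803 + (9−7.038)²/7.038
   = 3.640 + 0.902 + 7.687 + 2.556 + 2.893 + 1.763 + 1.691 + 0.417 + 0.547
Sum = 22.10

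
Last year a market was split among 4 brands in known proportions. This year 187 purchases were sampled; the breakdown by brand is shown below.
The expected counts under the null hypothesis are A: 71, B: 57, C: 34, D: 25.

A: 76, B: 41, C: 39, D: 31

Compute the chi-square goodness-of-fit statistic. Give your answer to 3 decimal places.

7.019

cat         O        E   (O−E)²/E
A          76       71     0.3521
B          41       57     4.4912
C          39       34     0.7353
D          31       25     1.4400
Sum = 7.019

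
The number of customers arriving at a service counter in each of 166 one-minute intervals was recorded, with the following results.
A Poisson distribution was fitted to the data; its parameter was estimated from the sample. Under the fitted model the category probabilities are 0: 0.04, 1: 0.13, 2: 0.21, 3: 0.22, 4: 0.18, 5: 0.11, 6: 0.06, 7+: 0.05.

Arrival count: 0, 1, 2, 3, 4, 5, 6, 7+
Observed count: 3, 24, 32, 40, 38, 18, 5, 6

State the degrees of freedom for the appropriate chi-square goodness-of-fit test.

There are k = 8 categories and 1 parameter estimated from the data, so df = 8 − 1 − 1 = 6.

6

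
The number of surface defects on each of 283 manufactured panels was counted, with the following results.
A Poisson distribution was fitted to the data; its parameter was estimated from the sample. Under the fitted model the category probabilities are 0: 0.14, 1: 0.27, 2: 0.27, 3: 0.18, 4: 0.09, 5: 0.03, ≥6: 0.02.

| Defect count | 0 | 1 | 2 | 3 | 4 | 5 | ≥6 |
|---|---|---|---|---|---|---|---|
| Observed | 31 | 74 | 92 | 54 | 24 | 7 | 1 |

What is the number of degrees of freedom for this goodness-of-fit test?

5

There are k = 7 categories and 1 parameter estimated from the data, so df = 7 − 1 − 1 = 5.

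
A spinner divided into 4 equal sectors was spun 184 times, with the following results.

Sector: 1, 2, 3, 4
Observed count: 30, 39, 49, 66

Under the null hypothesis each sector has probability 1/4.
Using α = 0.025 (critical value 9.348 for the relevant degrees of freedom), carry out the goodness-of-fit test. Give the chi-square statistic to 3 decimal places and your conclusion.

Under H₀ each category has probability 1/4, so each expected count is 184/4 = 46.
χ² = (30−46)²/46 + (39−46)²/46 + (49−46)²/46 + (66−46)²/46
   = 5.5652 + 1.0652 + 0.1957 + 8.6957
Sum = 15.522
df = 3. Since 15.522 > 9.348, we reject H₀.

15.522; reject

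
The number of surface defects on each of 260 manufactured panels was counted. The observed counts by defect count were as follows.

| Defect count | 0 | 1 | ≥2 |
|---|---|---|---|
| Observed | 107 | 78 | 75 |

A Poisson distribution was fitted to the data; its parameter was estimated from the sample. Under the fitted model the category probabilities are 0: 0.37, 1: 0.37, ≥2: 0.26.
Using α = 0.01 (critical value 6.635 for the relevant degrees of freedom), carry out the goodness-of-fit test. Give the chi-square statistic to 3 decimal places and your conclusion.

5.466; do not reject

Expected counts E_i = n·p_i: 260×0.37 = 96.2, 260×0.37 = 96.2, 260×0.26 = 67.6.
cat         O        E   (O−E)²/E
0         107     96.2     1.2125
1          78     96.2     3.4432
≥2         75     67.6     0.8101
Sum = 5.466
df = 1. Since 5.466 < 6.635, we do not reject H₀.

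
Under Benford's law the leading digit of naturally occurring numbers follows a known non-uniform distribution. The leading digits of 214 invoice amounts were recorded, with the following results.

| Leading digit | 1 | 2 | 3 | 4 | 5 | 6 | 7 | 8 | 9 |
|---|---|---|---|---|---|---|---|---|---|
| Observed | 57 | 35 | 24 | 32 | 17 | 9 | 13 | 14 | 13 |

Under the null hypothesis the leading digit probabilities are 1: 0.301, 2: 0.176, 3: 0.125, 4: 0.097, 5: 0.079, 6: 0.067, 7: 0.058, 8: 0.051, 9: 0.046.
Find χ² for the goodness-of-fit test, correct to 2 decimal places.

11.31

Expected counts E_i = n·p_i: 214×0.301 = 64.414, 214×0.176 = 37.664, 214×0.125 = 26.75, 214×0.097 = 20.758, 214×0.079 = 16.906, 214×0.067 = 14.338, 214×0.058 = 12.412, 214×0.051 = 10.914, 214×0.046 = 9.844.
1: (57 − 64.414)²/64.414 = 54.967396/64.414 = 0.853
2: (35 − 37.664)²/37.664 = 7.096896/37.664 = 0.188
3: (24 − 26.75)²/26.75 = 7.5625/26.75 = 0.283
4: (32 − 20.758)²/20.758 = 126.382564/20.758 = 6.088
5: (17 − 16.906)²/16.906 = 0.008836/16.906 = 0.001
6: (9 − 14.338)²/14.338 = 28.494244/14.338 = 1.987
7: (13 − 12.412)²/12.412 = 0.345744/12.412 = 0.028
8: (14 − 10.914)²/10.914 = 9.523396/10.914 = 0.873
9: (13 − 9.844)²/9.844 = 9.960336/9.844 = 1.012
Sum = 11.31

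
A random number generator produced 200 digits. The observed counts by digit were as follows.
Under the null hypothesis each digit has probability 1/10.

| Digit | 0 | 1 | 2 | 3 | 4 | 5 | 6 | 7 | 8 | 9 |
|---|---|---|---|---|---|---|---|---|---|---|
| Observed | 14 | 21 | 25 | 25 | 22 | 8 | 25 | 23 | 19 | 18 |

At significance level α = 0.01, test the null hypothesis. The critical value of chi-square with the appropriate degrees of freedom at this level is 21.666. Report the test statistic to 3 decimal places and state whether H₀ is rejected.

Under H₀ each category has probability 1/10, so each expected count is 200/10 = 20.
χ² = (14−20)²/20 + (21−20)²/20 + (25−20)²/20 + (25−20)²/20 + (22−20)²/20 + (8−20)²/20 + (25−20)²/20 + (23−20)²/20 + (19−20)²/20 + (18−20)²/20
   = 1.8000 + 0.0500 + 1.2500 + 1.2500 + 0.2000 + 7.2000 + 1.2500 + 0.4500 + 0.0500 + 0.2000
Sum = 13.700
df = 9. Since 13.700 < 21.666, we do not reject H₀.

13.700; do not reject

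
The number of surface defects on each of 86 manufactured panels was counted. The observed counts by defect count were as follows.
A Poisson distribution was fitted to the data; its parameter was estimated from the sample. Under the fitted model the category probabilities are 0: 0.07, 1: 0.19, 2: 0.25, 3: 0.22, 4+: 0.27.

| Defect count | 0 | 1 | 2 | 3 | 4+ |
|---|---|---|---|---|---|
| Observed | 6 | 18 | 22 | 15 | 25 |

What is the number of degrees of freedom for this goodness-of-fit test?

There are k = 5 categories and 1 parameter estimated from the data, so df = 5 − 1 − 1 = 3.

3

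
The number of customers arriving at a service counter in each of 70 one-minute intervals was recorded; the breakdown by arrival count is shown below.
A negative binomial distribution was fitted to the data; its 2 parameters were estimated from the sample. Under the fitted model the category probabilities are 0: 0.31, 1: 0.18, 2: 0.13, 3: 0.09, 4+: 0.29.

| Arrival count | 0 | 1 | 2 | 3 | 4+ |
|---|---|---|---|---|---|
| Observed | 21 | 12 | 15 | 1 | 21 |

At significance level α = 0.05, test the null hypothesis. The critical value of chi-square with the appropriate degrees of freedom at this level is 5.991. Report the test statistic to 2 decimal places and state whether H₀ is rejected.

8.36; reject

Expected counts E_i = n·p_i: 70×0.31 = 21.7, 70×0.18 = 12.6, 70×0.13 = 9.1, 70×0.09 = 6.3, 70×0.29 = 20.3.
χ² = (21−21.7)²/21.7 + (12−12.6)²/12.6 + (15−9.1)²/9.1 + (1−6.3)²/6.3 + (21−20.3)²/20.3
   = 0.023 + 0.029 + 3.825 + 4.459 + 0.024
Sum = 8.36
df = 2. Since 8.36 > 5.991, we reject H₀.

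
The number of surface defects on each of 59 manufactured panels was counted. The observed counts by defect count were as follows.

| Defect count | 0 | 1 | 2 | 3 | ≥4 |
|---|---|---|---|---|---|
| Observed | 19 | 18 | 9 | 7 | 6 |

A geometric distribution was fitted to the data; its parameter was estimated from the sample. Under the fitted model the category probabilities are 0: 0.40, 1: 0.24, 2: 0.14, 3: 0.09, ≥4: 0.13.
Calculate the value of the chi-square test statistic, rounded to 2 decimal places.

2.91

Expected counts E_i = n·p_i: 59×0.40 = 23.6, 59×0.24 = 14.16, 59×0.14 = 8.26, 59×0.09 = 5.31, 59×0.13 = 7.67.
cat         O        E   (O−E)²/E
0          19     23.6      0.897
1          18    14.16      1.041
2           9     8.26      0.066
3           7     5.31      0.538
≥4          6     7.67      0.364
Sum = 2.91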